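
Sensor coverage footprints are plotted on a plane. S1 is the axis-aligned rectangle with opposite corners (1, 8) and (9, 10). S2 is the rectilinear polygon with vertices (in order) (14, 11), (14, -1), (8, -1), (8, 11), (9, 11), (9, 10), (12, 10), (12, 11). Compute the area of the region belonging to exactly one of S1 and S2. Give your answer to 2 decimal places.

|S1| = 16, |S2| = 69, |S1∩S2| = 2.
|S1 △ S2| = |S1| + |S2| − 2·|S1∩S2| = 16 + 69 − 4 = 81.00.

81.00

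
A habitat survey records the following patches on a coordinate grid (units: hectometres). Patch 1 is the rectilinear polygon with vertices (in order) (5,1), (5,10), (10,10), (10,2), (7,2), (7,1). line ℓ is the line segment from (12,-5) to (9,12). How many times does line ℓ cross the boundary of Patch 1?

The segment meets the boundary at (9.353,10), (10,6.333).

2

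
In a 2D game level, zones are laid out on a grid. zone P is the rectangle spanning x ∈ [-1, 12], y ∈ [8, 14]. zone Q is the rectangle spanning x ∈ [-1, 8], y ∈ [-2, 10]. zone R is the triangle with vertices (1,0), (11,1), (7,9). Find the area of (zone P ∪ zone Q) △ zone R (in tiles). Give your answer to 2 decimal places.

144.90

|zone P ∪ zone Q| = 168.
|(zone P ∪ zone Q) ∩ zone R| = 32.55.
|(zone P ∪ zone Q) △ zone R| = 168 + 42 − 65.1 = 144.90.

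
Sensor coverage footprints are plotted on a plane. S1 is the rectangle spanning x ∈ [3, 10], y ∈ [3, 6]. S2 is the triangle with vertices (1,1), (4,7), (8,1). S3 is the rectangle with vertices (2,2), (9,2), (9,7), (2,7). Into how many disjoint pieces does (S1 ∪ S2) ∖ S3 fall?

2

(S1 ∪ S2) ∖ S3 splits into 2 disjoint pieces (area 3, area 6.6667).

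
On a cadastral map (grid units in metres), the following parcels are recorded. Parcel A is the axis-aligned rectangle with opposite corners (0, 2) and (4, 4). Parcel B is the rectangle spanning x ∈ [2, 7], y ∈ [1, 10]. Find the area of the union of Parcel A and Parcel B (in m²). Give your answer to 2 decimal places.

By inclusion–exclusion:
Individual areas: |Parcel A| = 8, |Parcel B| = 45.
|Parcel A∩Parcel B|: x∈[2,4], y∈[2,4] → 2·2 = 4.
|Parcel A ∪ Parcel B| = 53 − 4 = 49.00.

49.00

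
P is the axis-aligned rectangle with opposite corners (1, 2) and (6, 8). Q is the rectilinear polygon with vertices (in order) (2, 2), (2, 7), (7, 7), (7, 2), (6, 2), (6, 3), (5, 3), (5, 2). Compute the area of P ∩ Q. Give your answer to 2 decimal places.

19.00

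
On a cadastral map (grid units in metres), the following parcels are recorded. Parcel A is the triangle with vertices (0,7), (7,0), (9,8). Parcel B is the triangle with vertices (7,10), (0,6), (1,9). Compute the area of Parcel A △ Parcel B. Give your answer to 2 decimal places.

|Parcel A| = 35, |Parcel B| = 8.5, |Parcel A∩Parcel B| = 0.7199.
|Parcel A △ Parcel B| = |Parcel A| + |Parcel B| − 2·|Parcel A∩Parcel B| = 35 + 8.5 − 1.4399 = 42.06.

42.06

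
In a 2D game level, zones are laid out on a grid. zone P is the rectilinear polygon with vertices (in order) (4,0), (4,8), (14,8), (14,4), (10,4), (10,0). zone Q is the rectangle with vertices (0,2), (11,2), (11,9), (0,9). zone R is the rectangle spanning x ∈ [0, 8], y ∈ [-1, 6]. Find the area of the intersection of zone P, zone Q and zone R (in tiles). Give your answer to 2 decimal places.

16.00

The intersection is the polygon with vertices (4,2), (4,6), (8,6), (8,2).
By the shoelace formula its area is 16.00.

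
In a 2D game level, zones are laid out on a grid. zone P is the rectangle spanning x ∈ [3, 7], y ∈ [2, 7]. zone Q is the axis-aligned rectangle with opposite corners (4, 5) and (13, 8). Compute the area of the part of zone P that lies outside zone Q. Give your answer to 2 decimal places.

14.00

|zone P∩zone Q|: x∈[4,7], y∈[5,7] → 3·2 = 6.
|zone P| = 20.
|zone P ∖ zone Q| = |zone P| − |zone P∩zone Q| = 20 − 6 = 14.00.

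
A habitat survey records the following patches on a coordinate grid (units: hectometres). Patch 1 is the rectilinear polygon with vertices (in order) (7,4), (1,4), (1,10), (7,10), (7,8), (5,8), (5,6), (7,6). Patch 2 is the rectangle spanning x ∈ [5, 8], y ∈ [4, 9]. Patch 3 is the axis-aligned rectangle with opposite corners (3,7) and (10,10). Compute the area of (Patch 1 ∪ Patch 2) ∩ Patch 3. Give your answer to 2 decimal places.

The region (Patch 1 ∪ Patch 2) ∩ Patch 3 is the polygon with vertices (7,10), (7,9), (8,9), (8,7), (3,7), (3,10).
By the shoelace formula its area is 14.00.

14.00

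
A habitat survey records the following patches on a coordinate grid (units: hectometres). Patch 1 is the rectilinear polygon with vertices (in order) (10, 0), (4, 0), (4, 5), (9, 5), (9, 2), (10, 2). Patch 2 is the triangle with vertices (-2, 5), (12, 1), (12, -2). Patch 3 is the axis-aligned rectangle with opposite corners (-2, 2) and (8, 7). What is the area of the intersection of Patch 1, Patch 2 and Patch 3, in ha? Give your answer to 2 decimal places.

The intersection is the polygon with vertices (4,3.286), (8,2.143), (8,2), (4,2).
By the shoelace formula its area is 2.86.

2.86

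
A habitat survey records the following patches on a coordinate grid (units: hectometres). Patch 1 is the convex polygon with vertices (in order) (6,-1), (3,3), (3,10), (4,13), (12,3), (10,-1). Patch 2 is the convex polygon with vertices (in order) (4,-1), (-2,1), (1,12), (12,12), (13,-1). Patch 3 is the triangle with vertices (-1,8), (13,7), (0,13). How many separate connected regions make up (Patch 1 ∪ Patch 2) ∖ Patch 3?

(Patch 1 ∪ Patch 2) ∖ Patch 3 splits into 2 disjoint pieces (area 23.7021, area 112.872).

2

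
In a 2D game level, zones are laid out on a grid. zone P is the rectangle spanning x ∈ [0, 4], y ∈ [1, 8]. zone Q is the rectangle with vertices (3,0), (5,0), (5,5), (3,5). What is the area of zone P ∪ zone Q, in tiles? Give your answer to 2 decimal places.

By inclusion–exclusion:
Individual areas: |zone P| = 28, |zone Q| = 10.
|zone P∩zone Q|: x∈[3,4], y∈[1,5] → 1·4 = 4.
|zone P ∪ zone Q| = 38 − 4 = 34.00.

34.00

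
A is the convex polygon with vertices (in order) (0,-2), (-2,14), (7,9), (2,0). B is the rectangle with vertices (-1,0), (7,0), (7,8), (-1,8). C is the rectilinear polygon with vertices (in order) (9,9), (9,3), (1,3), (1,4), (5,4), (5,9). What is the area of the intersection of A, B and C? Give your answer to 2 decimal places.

4.82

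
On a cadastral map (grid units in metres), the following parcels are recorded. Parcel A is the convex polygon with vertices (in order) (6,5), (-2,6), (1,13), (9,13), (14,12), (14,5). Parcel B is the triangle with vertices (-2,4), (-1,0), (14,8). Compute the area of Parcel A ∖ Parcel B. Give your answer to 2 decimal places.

|Parcel A| = 111, |Parcel A∩Parcel B| = 8.8958.
|Parcel A ∖ Parcel B| = |Parcel A| − |Parcel A∩Parcel B| = 111 − 8.8958 = 102.10.

102.10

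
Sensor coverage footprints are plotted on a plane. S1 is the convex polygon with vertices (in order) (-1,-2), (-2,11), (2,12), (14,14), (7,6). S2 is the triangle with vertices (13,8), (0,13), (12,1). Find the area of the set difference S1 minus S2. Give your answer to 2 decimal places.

|S1| = 111.5, |S1∩S2| = 20.272.
|S1 ∖ S2| = |S1| − |S1∩S2| = 111.5 − 20.272 = 91.23.

91.23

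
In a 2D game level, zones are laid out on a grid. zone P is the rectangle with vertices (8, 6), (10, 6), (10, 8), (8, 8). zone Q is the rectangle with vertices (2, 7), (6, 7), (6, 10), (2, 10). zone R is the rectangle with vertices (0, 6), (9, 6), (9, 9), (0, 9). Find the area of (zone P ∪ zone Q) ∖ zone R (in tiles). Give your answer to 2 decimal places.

|zone P ∪ zone Q| = 16.
|(zone P ∪ zone Q) ∩ zone R| = 10.
|(zone P ∪ zone Q) ∖ zone R| = 16 − 10 = 6.00.

6.00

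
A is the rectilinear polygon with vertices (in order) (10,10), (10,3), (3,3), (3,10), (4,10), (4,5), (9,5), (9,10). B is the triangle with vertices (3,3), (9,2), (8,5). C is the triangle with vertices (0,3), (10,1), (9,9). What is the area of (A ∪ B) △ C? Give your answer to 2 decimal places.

31.00

|A ∪ B| = 26.8333.
|(A ∪ B) ∩ C| = 17.4167.
|(A ∪ B) △ C| = 26.8333 + 39 − 34.8333 = 31.00.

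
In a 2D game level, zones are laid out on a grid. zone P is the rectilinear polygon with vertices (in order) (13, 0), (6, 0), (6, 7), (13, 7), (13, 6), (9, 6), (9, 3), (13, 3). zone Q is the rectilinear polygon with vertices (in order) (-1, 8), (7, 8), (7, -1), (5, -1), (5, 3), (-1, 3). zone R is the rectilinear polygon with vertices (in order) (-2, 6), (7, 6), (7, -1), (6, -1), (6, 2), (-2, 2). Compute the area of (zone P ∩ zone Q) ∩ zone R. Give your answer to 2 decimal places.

6.00

The region (zone P ∩ zone Q) ∩ zone R is the polygon with vertices (6,2), (6,6), (7,6), (7,0), (6,0).
By the shoelace formula its area is 6.00.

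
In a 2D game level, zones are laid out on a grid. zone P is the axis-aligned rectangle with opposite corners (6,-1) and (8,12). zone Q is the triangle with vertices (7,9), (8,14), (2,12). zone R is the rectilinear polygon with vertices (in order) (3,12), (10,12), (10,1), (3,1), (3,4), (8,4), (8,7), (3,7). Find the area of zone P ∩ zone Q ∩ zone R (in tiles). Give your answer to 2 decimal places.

3.60

The intersection is the polygon with vertices (7.6,12), (7,9), (6,9.6), (6,12).
By the shoelace formula its area is 3.60.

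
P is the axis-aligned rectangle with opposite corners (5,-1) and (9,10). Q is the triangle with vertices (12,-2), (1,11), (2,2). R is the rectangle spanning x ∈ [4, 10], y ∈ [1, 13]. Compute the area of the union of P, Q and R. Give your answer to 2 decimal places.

101.42

By inclusion–exclusion:
Individual areas: |P| = 44, |Q| = 43, |R| = 72.
|P∩Q| = 15.6364.
|P∩R|: x∈[5,9], y∈[1,10] → 4·9 = 36.
|Q∩R| = 17.5759.
|P∩Q∩R| = 11.6364.
|P ∪ Q ∪ R| = 159 − 69.2122 + 11.6364 = 101.42.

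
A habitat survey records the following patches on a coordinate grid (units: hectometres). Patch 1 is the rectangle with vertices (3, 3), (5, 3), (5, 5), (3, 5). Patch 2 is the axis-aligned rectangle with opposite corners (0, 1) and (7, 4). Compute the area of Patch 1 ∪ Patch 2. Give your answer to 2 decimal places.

By inclusion–exclusion:
Individual areas: |Patch 1| = 4, |Patch 2| = 21.
|Patch 1∩Patch 2|: x∈[3,5], y∈[3,4] → 2·1 = 2.
|Patch 1 ∪ Patch 2| = 25 − 2 = 23.00.

23.00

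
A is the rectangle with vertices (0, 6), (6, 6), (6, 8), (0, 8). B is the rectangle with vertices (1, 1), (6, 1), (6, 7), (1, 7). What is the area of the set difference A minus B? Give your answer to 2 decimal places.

7.00

|A∩B|: x∈[1,6], y∈[6,7] → 5·1 = 5.
|A| = 12.
|A ∖ B| = |A| − |A∩B| = 12 − 5 = 7.00.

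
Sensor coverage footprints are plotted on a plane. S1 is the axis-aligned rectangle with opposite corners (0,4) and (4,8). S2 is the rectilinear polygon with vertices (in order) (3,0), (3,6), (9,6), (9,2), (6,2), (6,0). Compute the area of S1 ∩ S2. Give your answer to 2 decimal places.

The intersection is the polygon with vertices (4,4), (3,4), (3,6), (4,6).
By the shoelace formula its area is 2.00.

2.00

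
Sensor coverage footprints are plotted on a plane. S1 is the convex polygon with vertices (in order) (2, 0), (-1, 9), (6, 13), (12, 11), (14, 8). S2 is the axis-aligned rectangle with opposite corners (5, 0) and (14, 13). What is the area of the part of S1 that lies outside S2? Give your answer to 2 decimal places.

47.79

|S1| = 106.5, |S1∩S2| = 58.7143.
|S1 ∖ S2| = |S1| − |S1∩S2| = 106.5 − 58.7143 = 47.79.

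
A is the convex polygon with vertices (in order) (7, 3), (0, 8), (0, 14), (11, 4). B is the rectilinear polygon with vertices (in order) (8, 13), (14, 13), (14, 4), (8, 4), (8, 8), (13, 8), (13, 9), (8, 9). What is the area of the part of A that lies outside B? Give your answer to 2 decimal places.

|A| = 46.5, |A∩B| = 4.0909.
|A ∖ B| = |A| − |A∩B| = 46.5 − 4.0909 = 42.41.

42.41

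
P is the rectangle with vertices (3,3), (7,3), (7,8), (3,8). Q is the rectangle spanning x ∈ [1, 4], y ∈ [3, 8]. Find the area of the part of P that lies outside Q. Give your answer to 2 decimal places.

15.00

|P∩Q|: x∈[3,4], y∈[3,8] → 1·5 = 5.
|P| = 20.
|P ∖ Q| = |P| − |P∩Q| = 20 − 5 = 15.00.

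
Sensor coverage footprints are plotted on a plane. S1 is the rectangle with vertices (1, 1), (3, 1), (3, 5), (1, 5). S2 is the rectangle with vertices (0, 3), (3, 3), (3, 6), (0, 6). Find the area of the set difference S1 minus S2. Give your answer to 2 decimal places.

4.00

|S1∩S2|: x∈[1,3], y∈[3,5] → 2·2 = 4.
|S1| = 8.
|S1 ∖ S2| = |S1| − |S1∩S2| = 8 − 4 = 4.00.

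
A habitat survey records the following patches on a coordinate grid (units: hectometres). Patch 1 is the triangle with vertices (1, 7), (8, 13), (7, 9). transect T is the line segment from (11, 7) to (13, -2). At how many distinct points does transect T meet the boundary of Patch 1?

The segment lies entirely outside Patch 1 and never meets its boundary.

0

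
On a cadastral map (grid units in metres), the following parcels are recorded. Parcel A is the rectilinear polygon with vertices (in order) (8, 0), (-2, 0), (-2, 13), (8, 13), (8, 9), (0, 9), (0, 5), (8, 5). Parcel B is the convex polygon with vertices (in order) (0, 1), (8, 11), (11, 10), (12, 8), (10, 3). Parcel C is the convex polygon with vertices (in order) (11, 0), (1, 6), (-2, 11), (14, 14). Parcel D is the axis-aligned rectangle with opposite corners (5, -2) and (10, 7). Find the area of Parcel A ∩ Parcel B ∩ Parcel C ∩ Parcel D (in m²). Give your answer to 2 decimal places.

6.50

The intersection is the polygon with vertices (7,2.4), (5,3.6), (5,5), (8,5), (8,2.6).
By the shoelace formula its area is 6.50.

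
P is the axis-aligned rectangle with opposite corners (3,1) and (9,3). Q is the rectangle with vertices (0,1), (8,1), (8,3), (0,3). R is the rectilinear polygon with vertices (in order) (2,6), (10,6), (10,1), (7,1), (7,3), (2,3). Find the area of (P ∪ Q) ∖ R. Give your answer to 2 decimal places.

|P ∪ Q| = 18.
|(P ∪ Q) ∩ R| = 4.
|(P ∪ Q) ∖ R| = 18 − 4 = 14.00.

14.00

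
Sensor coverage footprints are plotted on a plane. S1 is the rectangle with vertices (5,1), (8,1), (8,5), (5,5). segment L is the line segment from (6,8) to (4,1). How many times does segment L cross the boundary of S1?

2

The segment meets the boundary at (5,4.5), (5.143,5).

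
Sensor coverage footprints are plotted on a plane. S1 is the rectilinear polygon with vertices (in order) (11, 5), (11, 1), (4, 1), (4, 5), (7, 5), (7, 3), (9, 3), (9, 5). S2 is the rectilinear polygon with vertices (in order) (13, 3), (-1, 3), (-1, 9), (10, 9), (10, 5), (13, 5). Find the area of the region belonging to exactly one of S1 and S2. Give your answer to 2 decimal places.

|S1| = 24, |S2| = 72, |S1∩S2| = 10.
|S1 △ S2| = |S1| + |S2| − 2·|S1∩S2| = 24 + 72 − 20 = 76.00.

76.00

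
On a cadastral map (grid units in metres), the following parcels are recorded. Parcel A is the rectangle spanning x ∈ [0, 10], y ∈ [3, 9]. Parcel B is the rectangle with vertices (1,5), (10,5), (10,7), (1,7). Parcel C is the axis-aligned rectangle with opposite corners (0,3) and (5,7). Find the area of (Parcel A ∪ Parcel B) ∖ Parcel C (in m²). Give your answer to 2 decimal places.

40.00

|Parcel A ∪ Parcel B| = 60.
|(Parcel A ∪ Parcel B) ∩ Parcel C| = 20.
|(Parcel A ∪ Parcel B) ∖ Parcel C| = 60 − 20 = 40.00.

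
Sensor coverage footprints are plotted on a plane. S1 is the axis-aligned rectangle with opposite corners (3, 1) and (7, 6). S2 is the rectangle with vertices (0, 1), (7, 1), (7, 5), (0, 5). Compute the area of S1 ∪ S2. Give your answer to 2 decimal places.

By inclusion–exclusion:
Individual areas: |S1| = 20, |S2| = 28.
|S1∩S2|: x∈[3,7], y∈[1,5] → 4·4 = 16.
|S1 ∪ S2| = 48 − 16 = 32.00.

32.00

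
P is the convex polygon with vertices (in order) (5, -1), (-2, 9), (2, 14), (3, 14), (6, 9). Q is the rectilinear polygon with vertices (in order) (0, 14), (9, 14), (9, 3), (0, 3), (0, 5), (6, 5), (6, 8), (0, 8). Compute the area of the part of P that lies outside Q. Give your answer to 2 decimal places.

|P| = 62.5, |P∩Q| = 33.95.
|P ∖ Q| = |P| − |P∩Q| = 62.5 − 33.95 = 28.55.

28.55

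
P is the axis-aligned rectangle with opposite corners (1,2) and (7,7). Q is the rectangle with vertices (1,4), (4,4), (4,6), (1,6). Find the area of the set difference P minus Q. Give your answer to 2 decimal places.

24.00

|P∩Q|: x∈[1,4], y∈[4,6] → 3·2 = 6.
|P| = 30.
|P ∖ Q| = |P| − |P∩Q| = 30 − 6 = 24.00.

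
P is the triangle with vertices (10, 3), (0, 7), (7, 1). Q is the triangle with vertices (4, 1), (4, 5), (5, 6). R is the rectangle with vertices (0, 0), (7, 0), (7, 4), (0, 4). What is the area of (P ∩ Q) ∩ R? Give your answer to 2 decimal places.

The region (P ∩ Q) ∩ R is the polygon with vertices (4.439,3.195), (4,3.571), (4,4), (4.6,4).
By the shoelace formula its area is 0.34.

0.34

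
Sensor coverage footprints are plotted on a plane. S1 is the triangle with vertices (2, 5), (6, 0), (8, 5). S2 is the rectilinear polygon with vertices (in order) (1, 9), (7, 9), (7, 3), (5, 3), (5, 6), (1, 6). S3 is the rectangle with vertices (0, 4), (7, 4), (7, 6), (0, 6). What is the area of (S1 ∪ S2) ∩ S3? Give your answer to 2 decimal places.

6.60

|S1 ∪ S2| = 35.
|(S1 ∪ S2) ∩ S3| = 6.60.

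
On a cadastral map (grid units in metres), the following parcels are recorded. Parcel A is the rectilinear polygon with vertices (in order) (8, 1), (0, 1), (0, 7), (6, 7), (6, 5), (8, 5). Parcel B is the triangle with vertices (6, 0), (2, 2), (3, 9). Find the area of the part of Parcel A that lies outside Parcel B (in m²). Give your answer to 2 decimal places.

30.79

|Parcel A| = 44, |Parcel A∩Parcel B| = 13.2143.
|Parcel A ∖ Parcel B| = |Parcel A| − |Parcel A∩Parcel B| = 44 − 13.2143 = 30.79.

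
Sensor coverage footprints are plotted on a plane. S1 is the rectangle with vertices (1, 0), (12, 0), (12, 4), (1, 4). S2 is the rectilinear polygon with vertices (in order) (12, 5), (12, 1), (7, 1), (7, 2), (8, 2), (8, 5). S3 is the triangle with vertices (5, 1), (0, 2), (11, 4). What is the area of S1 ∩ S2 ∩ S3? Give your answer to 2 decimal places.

1.43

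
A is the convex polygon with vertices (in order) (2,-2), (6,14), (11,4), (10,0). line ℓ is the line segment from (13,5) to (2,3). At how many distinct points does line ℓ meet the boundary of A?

The segment meets the boundary at (3.31,3.238), (10.708,4.583).

2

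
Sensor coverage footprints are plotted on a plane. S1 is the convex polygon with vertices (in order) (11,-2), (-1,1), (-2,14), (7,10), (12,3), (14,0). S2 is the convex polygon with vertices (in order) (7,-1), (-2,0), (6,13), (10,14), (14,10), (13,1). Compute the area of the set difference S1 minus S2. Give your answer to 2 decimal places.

|S1| = 145, |S1∩S2| = 94.6071.
|S1 ∖ S2| = |S1| − |S1∩S2| = 145 − 94.6071 = 50.39.

50.39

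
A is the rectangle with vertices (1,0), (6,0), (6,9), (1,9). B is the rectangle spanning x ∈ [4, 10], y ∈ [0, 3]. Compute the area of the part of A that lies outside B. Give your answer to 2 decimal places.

|A∩B|: x∈[4,6], y∈[0,3] → 2·3 = 6.
|A| = 45.
|A ∖ B| = |A| − |A∩B| = 45 − 6 = 39.00.

39.00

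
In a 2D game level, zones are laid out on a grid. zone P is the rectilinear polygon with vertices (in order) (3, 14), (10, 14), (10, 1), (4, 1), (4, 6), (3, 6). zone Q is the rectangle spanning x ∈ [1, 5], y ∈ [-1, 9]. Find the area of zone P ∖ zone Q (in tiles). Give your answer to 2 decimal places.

75.00

|zone P| = 86, |zone P∩zone Q| = 11.
|zone P ∖ zone Q| = |zone P| − |zone P∩zone Q| = 86 − 11 = 75.00.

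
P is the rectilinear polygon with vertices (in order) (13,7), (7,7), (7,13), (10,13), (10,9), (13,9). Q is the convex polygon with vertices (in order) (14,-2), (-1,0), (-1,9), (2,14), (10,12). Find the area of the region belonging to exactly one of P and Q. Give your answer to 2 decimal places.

|P| = 24, |Q| = 173.5, |P∩Q| = 18.4107.
|P △ Q| = |P| + |Q| − 2·|P∩Q| = 24 + 173.5 − 36.8214 = 160.68.

160.68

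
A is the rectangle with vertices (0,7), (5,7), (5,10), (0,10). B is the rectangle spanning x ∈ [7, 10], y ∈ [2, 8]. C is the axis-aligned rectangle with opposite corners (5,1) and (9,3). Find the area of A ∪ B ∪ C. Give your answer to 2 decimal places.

39.00

By inclusion–exclusion:
Individual areas: |A| = 15, |B| = 18, |C| = 8.
|A∩B| = 0 (no overlap).
|A∩C| = 0 (no overlap).
|B∩C|: x∈[7,9], y∈[2,3] → 2·1 = 2.
|A∩B∩C| = 0.
|A ∪ B ∪ C| = 41 − 2 + 0 = 39.00.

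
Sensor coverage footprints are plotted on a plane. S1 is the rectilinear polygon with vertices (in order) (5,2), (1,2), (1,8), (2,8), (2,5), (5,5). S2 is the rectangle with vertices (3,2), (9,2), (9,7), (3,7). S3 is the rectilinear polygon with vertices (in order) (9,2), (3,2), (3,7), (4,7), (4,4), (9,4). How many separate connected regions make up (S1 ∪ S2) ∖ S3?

2

(S1 ∪ S2) ∖ S3 splits into 2 disjoint pieces (area 9, area 15).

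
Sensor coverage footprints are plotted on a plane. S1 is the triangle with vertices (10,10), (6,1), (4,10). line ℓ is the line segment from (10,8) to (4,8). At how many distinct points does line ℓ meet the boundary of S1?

The segment meets the boundary at (4.444,8), (9.111,8).

2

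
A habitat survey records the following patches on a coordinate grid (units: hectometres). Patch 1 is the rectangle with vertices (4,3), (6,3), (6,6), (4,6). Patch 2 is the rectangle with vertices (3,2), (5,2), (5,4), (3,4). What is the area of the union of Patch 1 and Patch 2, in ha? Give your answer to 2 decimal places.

By inclusion–exclusion:
Individual areas: |Patch 1| = 6, |Patch 2| = 4.
|Patch 1∩Patch 2|: x∈[4,5], y∈[3,4] → 1·1 = 1.
|Patch 1 ∪ Patch 2| = 10 − 1 = 9.00.

9.00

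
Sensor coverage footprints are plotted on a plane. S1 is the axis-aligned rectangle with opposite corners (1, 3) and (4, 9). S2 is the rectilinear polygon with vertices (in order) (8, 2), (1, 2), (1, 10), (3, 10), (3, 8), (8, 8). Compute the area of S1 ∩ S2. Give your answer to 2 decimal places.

17.00

The intersection is the polygon with vertices (4,3), (1,3), (1,9), (3,9), (3,8), (4,8).
By the shoelace formula its area is 17.00.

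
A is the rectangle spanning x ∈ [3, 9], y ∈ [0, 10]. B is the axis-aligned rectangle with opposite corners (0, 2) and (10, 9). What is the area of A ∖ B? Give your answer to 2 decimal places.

|A∩B|: x∈[3,9], y∈[2,9] → 6·7 = 42.
|A| = 60.
|A ∖ B| = |A| − |A∩B| = 60 − 42 = 18.00.

18.00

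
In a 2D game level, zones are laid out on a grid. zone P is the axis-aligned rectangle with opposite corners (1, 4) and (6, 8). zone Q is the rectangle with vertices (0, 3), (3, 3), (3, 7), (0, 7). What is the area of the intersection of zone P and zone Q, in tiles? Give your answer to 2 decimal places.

6.00

|zone P∩zone Q|: x∈[1,3], y∈[4,7] → 2·3 = 6.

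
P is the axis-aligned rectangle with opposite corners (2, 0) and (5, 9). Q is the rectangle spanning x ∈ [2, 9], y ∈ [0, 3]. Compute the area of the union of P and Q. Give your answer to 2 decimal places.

By inclusion–exclusion:
Individual areas: |P| = 27, |Q| = 21.
|P∩Q|: x∈[2,5], y∈[0,3] → 3·3 = 9.
|P ∪ Q| = 48 − 9 = 39.00.

39.00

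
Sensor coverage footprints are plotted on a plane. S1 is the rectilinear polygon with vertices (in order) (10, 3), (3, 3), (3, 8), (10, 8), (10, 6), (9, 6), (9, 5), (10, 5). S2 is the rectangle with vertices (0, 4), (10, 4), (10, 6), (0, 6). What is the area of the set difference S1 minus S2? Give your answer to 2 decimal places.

|S1| = 34, |S1∩S2| = 13.
|S1 ∖ S2| = |S1| − |S1∩S2| = 34 − 13 = 21.00.

21.00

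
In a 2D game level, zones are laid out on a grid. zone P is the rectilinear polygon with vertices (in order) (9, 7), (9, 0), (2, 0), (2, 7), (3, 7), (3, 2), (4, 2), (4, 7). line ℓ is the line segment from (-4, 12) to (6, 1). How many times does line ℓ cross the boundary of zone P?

3

The segment meets the boundary at (4,3.2), (3,4.3), (2,5.4).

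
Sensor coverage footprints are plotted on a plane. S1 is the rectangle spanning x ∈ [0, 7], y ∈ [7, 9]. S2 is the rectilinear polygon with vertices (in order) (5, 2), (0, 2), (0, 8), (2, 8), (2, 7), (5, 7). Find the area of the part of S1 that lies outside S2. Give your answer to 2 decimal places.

12.00

|S1| = 14, |S1∩S2| = 2.
|S1 ∖ S2| = |S1| − |S1∩S2| = 14 − 2 = 12.00.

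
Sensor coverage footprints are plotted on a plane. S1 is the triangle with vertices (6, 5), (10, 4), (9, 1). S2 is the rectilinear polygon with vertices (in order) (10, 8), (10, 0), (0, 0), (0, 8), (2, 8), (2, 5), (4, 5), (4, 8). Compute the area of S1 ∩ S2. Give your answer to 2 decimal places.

The intersection is the polygon with vertices (10,4), (9,1), (6,5).
By the shoelace formula its area is 6.50.

6.50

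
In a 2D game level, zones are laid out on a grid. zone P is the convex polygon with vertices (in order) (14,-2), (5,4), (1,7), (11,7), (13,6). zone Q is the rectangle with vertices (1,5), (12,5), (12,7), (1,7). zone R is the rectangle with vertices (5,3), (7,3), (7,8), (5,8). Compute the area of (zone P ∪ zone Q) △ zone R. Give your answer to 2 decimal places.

52.42

|zone P ∪ zone Q| = 56.9167.
|(zone P ∪ zone Q) ∩ zone R| = 7.25.
|(zone P ∪ zone Q) △ zone R| = 56.9167 + 10 − 14.5 = 52.42.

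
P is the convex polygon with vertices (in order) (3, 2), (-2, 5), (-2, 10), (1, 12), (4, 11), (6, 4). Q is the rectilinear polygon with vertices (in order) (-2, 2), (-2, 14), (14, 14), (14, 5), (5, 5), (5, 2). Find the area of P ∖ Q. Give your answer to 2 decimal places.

|P| = 56, |P∩Q| = 54.8095.
|P ∖ Q| = |P| − |P∩Q| = 56 − 54.8095 = 1.19.

1.19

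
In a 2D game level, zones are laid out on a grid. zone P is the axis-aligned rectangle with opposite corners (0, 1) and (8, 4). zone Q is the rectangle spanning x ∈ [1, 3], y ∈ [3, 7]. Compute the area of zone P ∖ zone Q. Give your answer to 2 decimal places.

22.00

|zone P∩zone Q|: x∈[1,3], y∈[3,4] → 2·1 = 2.
|zone P| = 24.
|zone P ∖ zone Q| = |zone P| − |zone P∩zone Q| = 24 − 2 = 22.00.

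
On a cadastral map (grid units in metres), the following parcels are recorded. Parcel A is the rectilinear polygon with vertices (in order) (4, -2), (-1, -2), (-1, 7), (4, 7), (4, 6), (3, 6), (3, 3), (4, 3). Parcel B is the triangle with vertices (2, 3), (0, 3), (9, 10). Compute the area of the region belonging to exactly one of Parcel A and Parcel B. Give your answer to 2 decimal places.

42.98

|Parcel A| = 42, |Parcel B| = 7, |Parcel A∩Parcel B| = 3.0079.
|Parcel A △ Parcel B| = |Parcel A| + |Parcel B| − 2·|Parcel A∩Parcel B| = 42 + 7 − 6.0159 = 42.98.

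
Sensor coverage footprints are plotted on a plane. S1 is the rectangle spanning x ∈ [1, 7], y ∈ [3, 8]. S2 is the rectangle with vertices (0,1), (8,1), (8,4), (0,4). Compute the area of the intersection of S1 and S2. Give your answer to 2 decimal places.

6.00

|S1∩S2|: x∈[1,7], y∈[3,4] → 6·1 = 6.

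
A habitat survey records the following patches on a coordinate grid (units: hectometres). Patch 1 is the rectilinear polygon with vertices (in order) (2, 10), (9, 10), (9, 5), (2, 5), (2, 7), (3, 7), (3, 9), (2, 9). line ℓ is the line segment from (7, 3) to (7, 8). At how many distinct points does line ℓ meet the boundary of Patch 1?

1

The segment meets the boundary at (7,5).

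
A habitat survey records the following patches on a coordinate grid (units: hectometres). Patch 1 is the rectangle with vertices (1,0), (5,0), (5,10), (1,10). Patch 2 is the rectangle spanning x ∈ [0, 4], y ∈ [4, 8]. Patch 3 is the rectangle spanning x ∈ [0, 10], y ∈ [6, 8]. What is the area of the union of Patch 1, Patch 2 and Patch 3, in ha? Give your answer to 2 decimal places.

54.00

By inclusion–exclusion:
Individual areas: |Patch 1| = 40, |Patch 2| = 16, |Patch 3| = 20.
|Patch 1∩Patch 2|: x∈[1,4], y∈[4,8] → 3·4 = 12.
|Patch 1∩Patch 3|: x∈[1,5], y∈[6,8] → 4·2 = 8.
|Patch 2∩Patch 3|: x∈[0,4], y∈[6,8] → 4·2 = 8.
|Patch 1∩Patch 2∩Patch 3| = 6.
|Patch 1 ∪ Patch 2 ∪ Patch 3| = 76 − 28 + 6 = 54.00.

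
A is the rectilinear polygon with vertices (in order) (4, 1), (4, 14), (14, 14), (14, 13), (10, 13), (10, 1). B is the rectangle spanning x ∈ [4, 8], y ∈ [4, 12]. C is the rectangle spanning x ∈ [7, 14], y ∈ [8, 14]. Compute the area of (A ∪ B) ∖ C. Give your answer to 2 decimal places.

60.00

|A ∪ B| = 82.
|(A ∪ B) ∩ C| = 22.
|(A ∪ B) ∖ C| = 82 − 22 = 60.00.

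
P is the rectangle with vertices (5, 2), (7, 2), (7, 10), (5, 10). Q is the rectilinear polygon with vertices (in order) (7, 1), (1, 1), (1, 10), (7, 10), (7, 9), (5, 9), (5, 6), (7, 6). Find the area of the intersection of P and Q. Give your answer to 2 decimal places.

10.00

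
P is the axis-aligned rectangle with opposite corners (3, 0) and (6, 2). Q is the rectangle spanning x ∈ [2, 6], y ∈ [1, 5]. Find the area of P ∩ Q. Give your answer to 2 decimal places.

3.00

|P∩Q|: x∈[3,6], y∈[1,2] → 3·1 = 3.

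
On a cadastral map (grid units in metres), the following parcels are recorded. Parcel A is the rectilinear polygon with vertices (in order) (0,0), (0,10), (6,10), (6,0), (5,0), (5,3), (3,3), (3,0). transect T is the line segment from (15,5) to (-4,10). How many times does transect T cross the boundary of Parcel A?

2

The segment meets the boundary at (0,8.947), (6,7.368).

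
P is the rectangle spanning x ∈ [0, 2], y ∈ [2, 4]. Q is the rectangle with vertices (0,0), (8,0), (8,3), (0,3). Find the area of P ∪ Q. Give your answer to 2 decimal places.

26.00

By inclusion–exclusion:
Individual areas: |P| = 4, |Q| = 24.
|P∩Q|: x∈[0,2], y∈[2,3] → 2·1 = 2.
|P ∪ Q| = 28 − 2 = 26.00.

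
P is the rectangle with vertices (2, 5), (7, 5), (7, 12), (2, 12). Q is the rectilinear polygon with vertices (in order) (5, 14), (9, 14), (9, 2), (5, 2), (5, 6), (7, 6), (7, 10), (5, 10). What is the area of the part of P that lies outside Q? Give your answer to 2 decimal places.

|P| = 35, |P∩Q| = 6.
|P ∖ Q| = |P| − |P∩Q| = 35 − 6 = 29.00.

29.00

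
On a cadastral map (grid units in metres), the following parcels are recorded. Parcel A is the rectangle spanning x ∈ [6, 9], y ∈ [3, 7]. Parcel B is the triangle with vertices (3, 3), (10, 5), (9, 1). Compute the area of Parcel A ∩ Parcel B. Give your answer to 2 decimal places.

3.86

The intersection is the polygon with vertices (9,3), (6,3), (6,3.857), (9,4.714).
By the shoelace formula its area is 3.86.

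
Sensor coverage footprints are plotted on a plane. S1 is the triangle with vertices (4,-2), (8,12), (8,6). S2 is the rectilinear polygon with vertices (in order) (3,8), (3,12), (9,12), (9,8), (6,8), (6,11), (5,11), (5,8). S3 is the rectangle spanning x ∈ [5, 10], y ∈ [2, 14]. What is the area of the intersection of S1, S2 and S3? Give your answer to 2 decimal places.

The intersection is the polygon with vertices (8,8), (6.857,8), (8,12).
By the shoelace formula its area is 2.29.

2.29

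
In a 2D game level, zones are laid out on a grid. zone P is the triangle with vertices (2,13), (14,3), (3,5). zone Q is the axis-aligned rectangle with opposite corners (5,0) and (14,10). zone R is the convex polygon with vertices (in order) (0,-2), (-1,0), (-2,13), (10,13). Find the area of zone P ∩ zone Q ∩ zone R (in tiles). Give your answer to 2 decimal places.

5.21

The intersection is the polygon with vertices (5,10), (5.6,10), (7.143,8.714), (5,5.5).
By the shoelace formula its area is 5.21.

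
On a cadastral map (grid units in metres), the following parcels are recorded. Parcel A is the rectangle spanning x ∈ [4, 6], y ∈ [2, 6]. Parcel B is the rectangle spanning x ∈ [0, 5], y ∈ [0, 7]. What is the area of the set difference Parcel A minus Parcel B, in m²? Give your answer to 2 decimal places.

4.00

|Parcel A∩Parcel B|: x∈[4,5], y∈[2,6] → 1·4 = 4.
|Parcel A| = 8.
|Parcel A ∖ Parcel B| = |Parcel A| − |Parcel A∩Parcel B| = 8 − 4 = 4.00.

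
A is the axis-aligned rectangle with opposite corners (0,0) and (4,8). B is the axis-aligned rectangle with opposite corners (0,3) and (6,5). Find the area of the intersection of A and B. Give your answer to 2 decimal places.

8.00

|A∩B|: x∈[0,4], y∈[3,5] → 4·2 = 8.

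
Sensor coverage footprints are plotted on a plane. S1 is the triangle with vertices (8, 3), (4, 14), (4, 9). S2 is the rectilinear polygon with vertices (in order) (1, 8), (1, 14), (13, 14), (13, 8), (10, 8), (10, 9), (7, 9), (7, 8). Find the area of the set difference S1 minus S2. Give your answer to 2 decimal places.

3.79

|S1| = 10, |S1∩S2| = 6.2121.
|S1 ∖ S2| = |S1| − |S1∩S2| = 10 − 6.2121 = 3.79.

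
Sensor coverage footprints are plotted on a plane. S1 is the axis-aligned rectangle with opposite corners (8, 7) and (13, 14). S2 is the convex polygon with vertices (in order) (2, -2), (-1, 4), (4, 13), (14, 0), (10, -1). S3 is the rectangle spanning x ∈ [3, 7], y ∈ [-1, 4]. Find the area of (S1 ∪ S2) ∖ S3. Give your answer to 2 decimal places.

|S1 ∪ S2| = 153.2538.
|(S1 ∪ S2) ∩ S3| = 20.
|(S1 ∪ S2) ∖ S3| = 153.2538 − 20 = 133.25.

133.25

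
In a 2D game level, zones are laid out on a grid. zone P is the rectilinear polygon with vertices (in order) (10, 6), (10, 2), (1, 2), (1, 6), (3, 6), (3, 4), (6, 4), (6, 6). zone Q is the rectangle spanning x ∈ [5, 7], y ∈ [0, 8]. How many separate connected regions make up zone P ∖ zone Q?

2

zone P ∖ zone Q splits into 2 disjoint pieces (area 12, area 12).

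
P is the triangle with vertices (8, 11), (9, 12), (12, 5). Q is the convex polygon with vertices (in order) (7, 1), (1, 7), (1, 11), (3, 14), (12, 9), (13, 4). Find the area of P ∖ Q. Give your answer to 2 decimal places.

|P| = 5, |P∩Q| = 3.9286.
|P ∖ Q| = |P| − |P∩Q| = 5 − 3.9286 = 1.07.

1.07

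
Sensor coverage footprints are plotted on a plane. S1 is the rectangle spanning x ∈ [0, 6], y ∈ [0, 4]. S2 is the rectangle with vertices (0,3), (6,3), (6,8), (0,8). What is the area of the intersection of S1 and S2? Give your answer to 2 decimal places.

6.00

|S1∩S2|: x∈[0,6], y∈[3,4] → 6·1 = 6.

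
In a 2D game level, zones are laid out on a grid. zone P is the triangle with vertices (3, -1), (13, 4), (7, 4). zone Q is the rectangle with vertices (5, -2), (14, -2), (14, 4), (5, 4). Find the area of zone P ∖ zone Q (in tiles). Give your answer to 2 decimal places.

1.50

|zone P| = 15, |zone P∩zone Q| = 13.5.
|zone P ∖ zone Q| = |zone P| − |zone P∩zone Q| = 15 − 13.5 = 1.50.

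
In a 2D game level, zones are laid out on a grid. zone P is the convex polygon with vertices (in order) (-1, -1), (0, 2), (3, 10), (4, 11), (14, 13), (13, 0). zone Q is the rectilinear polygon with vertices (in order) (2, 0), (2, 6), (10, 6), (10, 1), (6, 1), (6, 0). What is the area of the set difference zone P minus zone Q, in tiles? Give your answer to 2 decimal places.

105.50

|zone P| = 149.5, |zone P∩zone Q| = 44.
|zone P ∖ zone Q| = |zone P| − |zone P∩zone Q| = 149.5 − 44 = 105.50.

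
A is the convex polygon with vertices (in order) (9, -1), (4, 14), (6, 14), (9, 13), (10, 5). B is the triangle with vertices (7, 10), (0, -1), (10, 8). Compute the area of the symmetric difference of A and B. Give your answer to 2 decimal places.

|A| = 43, |B| = 23.5, |A∩B| = 9.6648.
|A △ B| = |A| + |B| − 2·|A∩B| = 43 + 23.5 − 19.3296 = 47.17.

47.17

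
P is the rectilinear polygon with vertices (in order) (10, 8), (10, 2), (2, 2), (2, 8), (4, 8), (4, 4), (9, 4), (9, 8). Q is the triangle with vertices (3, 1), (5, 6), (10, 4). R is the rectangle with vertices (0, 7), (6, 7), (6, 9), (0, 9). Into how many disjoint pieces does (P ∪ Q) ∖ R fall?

(P ∪ Q) ∖ R is a single connected region.

1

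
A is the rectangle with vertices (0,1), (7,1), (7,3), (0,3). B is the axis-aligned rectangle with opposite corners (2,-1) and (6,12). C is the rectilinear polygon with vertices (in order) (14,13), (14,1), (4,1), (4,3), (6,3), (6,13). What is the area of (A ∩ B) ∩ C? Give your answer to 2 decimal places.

The region (A ∩ B) ∩ C is the polygon with vertices (6,1), (4,1), (4,3), (6,3).
By the shoelace formula its area is 4.00.

4.00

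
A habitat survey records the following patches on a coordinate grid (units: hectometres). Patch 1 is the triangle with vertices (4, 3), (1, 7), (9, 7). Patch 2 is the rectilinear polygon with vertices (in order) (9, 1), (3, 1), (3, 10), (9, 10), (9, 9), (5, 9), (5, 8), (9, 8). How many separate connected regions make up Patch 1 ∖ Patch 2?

Patch 1 ∖ Patch 2 is a single connected region.

1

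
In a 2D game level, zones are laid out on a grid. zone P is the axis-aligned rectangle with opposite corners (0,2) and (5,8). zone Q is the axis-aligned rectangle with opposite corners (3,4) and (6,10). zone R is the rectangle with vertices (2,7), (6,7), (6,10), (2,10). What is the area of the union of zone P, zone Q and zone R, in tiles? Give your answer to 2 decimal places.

By inclusion–exclusion:
Individual areas: |zone P| = 30, |zone Q| = 18, |zone R| = 12.
|zone P∩zone Q|: x∈[3,5], y∈[4,8] → 2·4 = 8.
|zone P∩zone R|: x∈[2,5], y∈[7,8] → 3·1 = 3.
|zone Q∩zone R|: x∈[3,6], y∈[7,10] → 3·3 = 9.
|zone P∩zone Q∩zone R| = 2.
|zone P ∪ zone Q ∪ zone R| = 60 − 20 + 2 = 42.00.

42.00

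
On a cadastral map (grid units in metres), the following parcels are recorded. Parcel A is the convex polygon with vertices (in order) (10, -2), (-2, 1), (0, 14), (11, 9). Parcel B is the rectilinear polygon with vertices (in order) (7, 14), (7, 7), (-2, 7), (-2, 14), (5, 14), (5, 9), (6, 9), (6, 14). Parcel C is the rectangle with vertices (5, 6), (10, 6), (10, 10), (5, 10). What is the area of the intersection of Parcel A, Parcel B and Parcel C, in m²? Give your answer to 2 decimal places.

5.00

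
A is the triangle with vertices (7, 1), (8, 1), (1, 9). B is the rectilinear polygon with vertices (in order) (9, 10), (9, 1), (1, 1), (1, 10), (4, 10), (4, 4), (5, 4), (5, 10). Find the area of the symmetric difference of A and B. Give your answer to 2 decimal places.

63.25

|A| = 4, |B| = 66, |A∩B| = 3.375.
|A △ B| = |A| + |B| − 2·|A∩B| = 4 + 66 − 6.75 = 63.25.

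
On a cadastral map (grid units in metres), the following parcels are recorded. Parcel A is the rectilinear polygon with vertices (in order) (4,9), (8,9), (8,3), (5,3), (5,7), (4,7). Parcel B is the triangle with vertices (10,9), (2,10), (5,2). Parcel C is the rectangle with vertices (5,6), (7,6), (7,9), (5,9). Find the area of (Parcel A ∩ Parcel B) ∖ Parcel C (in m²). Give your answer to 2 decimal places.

10.34

|Parcel A ∩ Parcel B| = 16.3429.
|(Parcel A ∩ Parcel B) ∩ Parcel C| = 6.
|(Parcel A ∩ Parcel B) ∖ Parcel C| = 16.3429 − 6 = 10.34.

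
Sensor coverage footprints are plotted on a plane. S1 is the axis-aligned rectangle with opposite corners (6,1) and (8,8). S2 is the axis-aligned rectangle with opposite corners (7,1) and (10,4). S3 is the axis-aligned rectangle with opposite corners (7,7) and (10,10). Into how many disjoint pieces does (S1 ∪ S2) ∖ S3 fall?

1

(S1 ∪ S2) ∖ S3 is a single connected region.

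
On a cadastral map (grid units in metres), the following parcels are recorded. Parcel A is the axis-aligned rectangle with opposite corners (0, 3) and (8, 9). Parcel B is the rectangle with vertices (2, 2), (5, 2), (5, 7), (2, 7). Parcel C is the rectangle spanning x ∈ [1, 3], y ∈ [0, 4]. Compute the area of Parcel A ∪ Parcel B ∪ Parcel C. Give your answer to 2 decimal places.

56.00

By inclusion–exclusion:
Individual areas: |Parcel A| = 48, |Parcel B| = 15, |Parcel C| = 8.
|Parcel A∩Parcel B|: x∈[2,5], y∈[3,7] → 3·4 = 12.
|Parcel A∩Parcel C|: x∈[1,3], y∈[3,4] → 2·1 = 2.
|Parcel B∩Parcel C|: x∈[2,3], y∈[2,4] → 1·2 = 2.
|Parcel A∩Parcel B∩Parcel C| = 1.
|Parcel A ∪ Parcel B ∪ Parcel C| = 71 − 16 + 1 = 56.00.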